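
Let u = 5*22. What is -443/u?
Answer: -443/110 ≈ -4.0273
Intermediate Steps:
u = 110
-443/u = -443/110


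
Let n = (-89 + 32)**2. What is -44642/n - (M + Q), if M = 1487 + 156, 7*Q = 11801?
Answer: -76020692/22743 ≈ -3342.6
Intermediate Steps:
Q = 11801/7 (Q = (1/7)*11801 = 11801/7 ≈ 1685.9)
M = 1643
n = 3249 (n = (-57)**2 = 3249)
-44642/n - (M + Q) = -44642/3249 - (1643 + 11801/7) = -44642*1/3249 - 1*23302/7 = -44642/3249 - 23302/7 = -76020692/22743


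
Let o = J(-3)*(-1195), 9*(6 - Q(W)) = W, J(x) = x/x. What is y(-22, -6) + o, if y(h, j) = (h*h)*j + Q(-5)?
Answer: -36832/9 ≈ -4092.4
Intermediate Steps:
J(x) = 1
Q(W) = 6 - W/9
y(h, j) = 59/9 + j*h² (y(h, j) = (h*h)*j + (6 - ⅑*(-5)) = h²*j + (6 + 5/9) = j*h² + 59/9 = 59/9 + j*h²)
o = -1195 (o = 1*(-1195) = -1195)
y(-22, -6) + o = (59/9 - 6*(-22)²) - 1195 = (59/9 - 6*484) - 1195 = (59/9 - 2904) - 1195 = -26077/9 - 1195 = -36832/9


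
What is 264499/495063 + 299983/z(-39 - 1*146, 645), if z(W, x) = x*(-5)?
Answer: -49219158218/532192725 ≈ -92.484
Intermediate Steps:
z(W, x) = -5*x
264499/495063 + 299983/z(-39 - 1*146, 645) = 264499/495063 + 299983/((-5*645)) = 264499*(1/495063) + 299983/(-3225) = 264499/495063 + 299983*(-1/3225) = 264499/495063 - 299983/3225 = -49219158218/532192725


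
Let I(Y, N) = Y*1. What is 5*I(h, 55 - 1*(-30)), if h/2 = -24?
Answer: -240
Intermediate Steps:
h = -48 (h = 2*(-24) = -48)
I(Y, N) = Y
5*I(h, 55 - 1*(-30)) = 5*(-48) = -240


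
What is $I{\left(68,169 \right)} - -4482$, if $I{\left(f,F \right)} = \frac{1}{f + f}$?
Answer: $\frac{609553}{136} \approx 4482.0$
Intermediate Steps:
$I{\left(f,F \right)} = \frac{1}{2 f}$
$I{\left(68,169 \right)} - -4482 = \frac{1}{2 \cdot 68} - -4482 = \frac{1}{2} \cdot \frac{1}{68} + 4482 = \frac{1}{136} + 4482 = \frac{609553}{136}$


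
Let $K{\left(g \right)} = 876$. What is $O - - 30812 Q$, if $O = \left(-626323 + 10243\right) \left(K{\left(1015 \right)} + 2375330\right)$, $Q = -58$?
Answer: $-1463934779576$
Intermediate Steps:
$O = -1463932992480$ ($O = \left(-626323 + 10243\right) \left(876 + 2375330\right) = \left(-616080\right) 2376206 = -1463932992480$)
$O - - 30812 Q = -1463932992480 - \left(-30812\right) \left(-58\right) = -1463932992480 - 1787096 = -1463934779576$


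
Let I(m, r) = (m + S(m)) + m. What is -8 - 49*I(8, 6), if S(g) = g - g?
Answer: -792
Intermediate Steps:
S(g) = 0
I(m, r) = 2*m (I(m, r) = (m + 0) + m = m + m = 2*m)
-8 - 49*I(8, 6) = -8 - 98*8 = -8 - 49*16 = -8 - 784 = -792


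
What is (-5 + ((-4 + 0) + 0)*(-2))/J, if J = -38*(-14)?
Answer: 3/532 ≈ 0.0056391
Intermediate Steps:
J = 532
(-5 + ((-4 + 0) + 0)*(-2))/J = (-5 + ((-4 + 0) + 0)*(-2))/532 = (-5 + (-4 + 0)*(-2))*(1/532) = (-5 - 4*(-2))*(1/532) = (-5 + 8)*(1/532) = 3*(1/532) = 3/532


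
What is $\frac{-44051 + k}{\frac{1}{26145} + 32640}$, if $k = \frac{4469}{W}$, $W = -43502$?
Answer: $- \frac{50101952951295}{37123423589102} \approx -1.3496$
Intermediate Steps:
$k = - \frac{4469}{43502}$ ($k = \frac{4469}{-43502} = 4469 \left(- \frac{1}{43502}\right) = - \frac{4469}{43502} \approx -0.10273$)
$\frac{-44051 + k}{\frac{1}{26145} + 32640} = \frac{-44051 - \frac{4469}{43502}}{\frac{1}{26145} + 32640} = - \frac{1916311071}{43502 \left(\frac{1}{26145} + 32640\right)} = - \frac{1916311071}{43502 \cdot \frac{853372801}{26145}} = \left(- \frac{1916311071}{43502}\right) \frac{26145}{853372801} = - \frac{50101952951295}{37123423589102}$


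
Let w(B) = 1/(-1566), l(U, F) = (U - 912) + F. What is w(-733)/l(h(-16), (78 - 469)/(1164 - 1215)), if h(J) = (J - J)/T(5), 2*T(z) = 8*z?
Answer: 1/1416186 ≈ 7.0612e-7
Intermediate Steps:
T(z) = 4*z (T(z) = (8*z)/2 = 4*z)
h(J) = 0 (h(J) = (J - J)/((4*5)) = 0/20 = 0*(1/20) = 0)
l(U, F) = -912 + F + U (l(U, F) = (-912 + U) + F = -912 + F + U)
w(B) = -1/1566
w(-733)/l(h(-16), (78 - 469)/(1164 - 1215)) = -1/(1566*(-912 + (78 - 469)/(1164 - 1215) + 0)) = -1/(1566*(-912 - 391/(-51) + 0)) = -1/(1566*(-912 - 391*(-1/51) + 0)) = -1/(1566*(-912 + 23/3 + 0)) = -1/(1566*(-2713/3)) = -1/1566*(-3/2713) = 1/1416186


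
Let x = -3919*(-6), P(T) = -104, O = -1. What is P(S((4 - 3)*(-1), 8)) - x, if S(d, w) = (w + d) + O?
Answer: -23618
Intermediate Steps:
S(d, w) = -1 + d + w (S(d, w) = (w + d) - 1 = (d + w) - 1 = -1 + d + w)
x = 23514
P(S((4 - 3)*(-1), 8)) - x = -104 - 1*23514 = -104 - 23514 = -23618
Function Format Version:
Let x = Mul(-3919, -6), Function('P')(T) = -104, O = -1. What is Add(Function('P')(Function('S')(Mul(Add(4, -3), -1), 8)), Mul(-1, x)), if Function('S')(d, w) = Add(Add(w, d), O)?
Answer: -23618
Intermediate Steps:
Function('S')(d, w) = Add(-1, d, w) (Function('S')(d, w) = Add(Add(w, d), -1) = Add(Add(d, w), -1) = Add(-1, d, w))
x = 23514
Add(Function('P')(Function('S')(Mul(Add(4, -3), -1), 8)), Mul(-1, x)) = Add(-104, Mul(-1, 23514)) = Add(-104, -23514) = -23618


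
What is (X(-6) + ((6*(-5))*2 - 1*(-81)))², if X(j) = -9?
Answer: 144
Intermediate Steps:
(X(-6) + ((6*(-5))*2 - 1*(-81)))² = (-9 + ((6*(-5))*2 - 1*(-81)))² = (-9 + (-30*2 + 81))² = (-9 + (-60 + 81))² = (-9 + 21)² = 12² = 144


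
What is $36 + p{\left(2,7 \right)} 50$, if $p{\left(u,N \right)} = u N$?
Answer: $736$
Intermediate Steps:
$p{\left(u,N \right)} = N u$
$36 + p{\left(2,7 \right)} 50 = 36 + 7 \cdot 2 \cdot 50 = 36 + 14 \cdot 50 = 36 + 700 = 736$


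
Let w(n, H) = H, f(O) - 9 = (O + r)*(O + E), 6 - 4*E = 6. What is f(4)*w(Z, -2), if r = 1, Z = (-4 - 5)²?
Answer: -58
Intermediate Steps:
Z = 81 (Z = (-9)² = 81)
E = 0 (E = 3/2 - ¼*6 = 3/2 - 3/2 = 0)
f(O) = 9 + O*(1 + O) (f(O) = 9 + (O + 1)*(O + 0) = 9 + (1 + O)*O = 9 + O*(1 + O))
f(4)*w(Z, -2) = (9 + 4 + 4²)*(-2) = (9 + 4 + 16)*(-2) = 29*(-2) = -58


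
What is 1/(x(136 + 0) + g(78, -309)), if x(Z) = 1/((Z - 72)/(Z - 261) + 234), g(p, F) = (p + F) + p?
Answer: -29186/4465333 ≈ -0.0065361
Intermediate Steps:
g(p, F) = F + 2*p (g(p, F) = (F + p) + p = F + 2*p)
x(Z) = 1/(234 + (-72 + Z)/(-261 + Z)) (x(Z) = 1/((-72 + Z)/(-261 + Z) + 234) = 1/(234 + (-72 + Z)/(-261 + Z)))
1/(x(136 + 0) + g(78, -309)) = 1/((-261 + (136 + 0))/(-61146 + 235*(136 + 0)) + (-309 + 2*78)) = 1/((-261 + 136)/(-61146 + 235*136) + (-309 + 156)) = 1/(-125/(-61146 + 31960) - 153) = 1/(-125/(-29186) - 153) = 1/(-1/29186*(-125) - 153) = 1/(125/29186 - 153) = 1/(-4465333/29186) = -29186/4465333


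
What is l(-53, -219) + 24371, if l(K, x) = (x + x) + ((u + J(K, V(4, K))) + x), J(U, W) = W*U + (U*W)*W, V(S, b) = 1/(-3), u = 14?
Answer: 213658/9 ≈ 23740.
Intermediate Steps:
V(S, b) = -⅓
J(U, W) = U*W + U*W²
l(K, x) = 14 + 3*x - 2*K/9 (l(K, x) = (x + x) + ((14 + K*(-⅓)*(1 - ⅓)) + x) = 2*x + ((14 + K*(-⅓)*(⅔)) + x) = 2*x + ((14 - 2*K/9) + x) = 2*x + (14 + x - 2*K/9) = 14 + 3*x - 2*K/9)
l(-53, -219) + 24371 = (14 + 3*(-219) - 2/9*(-53)) + 24371 = (14 - 657 + 106/9) + 24371 = -5681/9 + 24371 = 213658/9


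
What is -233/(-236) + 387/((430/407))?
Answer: 433399/1180 ≈ 367.29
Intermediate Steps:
-233/(-236) + 387/((430/407)) = -233*(-1/236) + 387/((430*(1/407))) = 233/236 + 387/(430/407) = 233/236 + 387*(407/430) = 233/236 + 3663/10 = 433399/1180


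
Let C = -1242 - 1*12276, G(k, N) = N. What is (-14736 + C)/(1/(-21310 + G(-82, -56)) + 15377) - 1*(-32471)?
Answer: 10667580403087/328544981 ≈ 32469.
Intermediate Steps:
C = -13518 (C = -1242 - 12276 = -13518)
(-14736 + C)/(1/(-21310 + G(-82, -56)) + 15377) - 1*(-32471) = (-14736 - 13518)/(1/(-21310 - 56) + 15377) - 1*(-32471) = -28254/(1/(-21366) + 15377) + 32471 = -28254/(-1/21366 + 15377) + 32471 = -28254/328544981/21366 + 32471 = -28254*21366/328544981 + 32471 = -603674964/328544981 + 32471 = 10667580403087/328544981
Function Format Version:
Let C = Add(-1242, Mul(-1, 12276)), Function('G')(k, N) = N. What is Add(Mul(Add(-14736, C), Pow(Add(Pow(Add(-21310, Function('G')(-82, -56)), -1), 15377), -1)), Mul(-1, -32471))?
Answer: Rational(10667580403087, 328544981) ≈ 32469.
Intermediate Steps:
C = -13518 (C = Add(-1242, -12276) = -13518)
Add(Mul(Add(-14736, C), Pow(Add(Pow(Add(-21310, Function('G')(-82, -56)), -1), 15377), -1)), Mul(-1, -32471)) = Add(Mul(Add(-14736, -13518), Pow(Add(Pow(Add(-21310, -56), -1), 15377), -1)), Mul(-1, -32471)) = Add(Mul(-28254, Pow(Add(Pow(-21366, -1), 15377), -1)), 32471) = Add(Mul(-28254, Pow(Add(Rational(-1, 21366), 15377), -1)), 32471) = Add(Mul(-28254, Pow(Rational(328544981, 21366), -1)), 32471) = Add(Mul(-28254, Rational(21366, 328544981)), 32471) = Add(Rational(-603674964, 328544981), 32471) = Rational(10667580403087, 328544981)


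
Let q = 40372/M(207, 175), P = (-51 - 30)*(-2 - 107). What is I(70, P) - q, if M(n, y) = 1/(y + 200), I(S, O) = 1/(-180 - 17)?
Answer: -2982481501/197 ≈ -1.5140e+7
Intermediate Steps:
P = 8829 (P = -81*(-109) = 8829)
I(S, O) = -1/197 (I(S, O) = 1/(-197) = -1/197)
M(n, y) = 1/(200 + y)
q = 15139500 (q = 40372/(1/(200 + 175)) = 40372/(1/375) = 40372*375 = 15139500)
I(70, P) - q = -1/197 - 1*15139500 = -1/197 - 15139500 = -2982481501/197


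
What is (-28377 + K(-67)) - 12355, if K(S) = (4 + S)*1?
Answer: -40795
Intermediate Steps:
K(S) = 4 + S
(-28377 + K(-67)) - 12355 = (-28377 + (4 - 67)) - 12355 = (-28377 - 63) - 12355 = -28440 - 12355 = -40795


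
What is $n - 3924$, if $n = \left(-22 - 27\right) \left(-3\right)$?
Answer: $-3777$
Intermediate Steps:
$n = 147$ ($n = \left(-49\right) \left(-3\right) = 147$)
$n - 3924 = 147 - 3924 = -3777$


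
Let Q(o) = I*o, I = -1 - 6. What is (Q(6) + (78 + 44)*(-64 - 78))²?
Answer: 301577956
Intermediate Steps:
I = -7
Q(o) = -7*o
(Q(6) + (78 + 44)*(-64 - 78))² = (-7*6 + (78 + 44)*(-64 - 78))² = (-42 + 122*(-142))² = (-42 - 17324)² = (-17366)² = 301577956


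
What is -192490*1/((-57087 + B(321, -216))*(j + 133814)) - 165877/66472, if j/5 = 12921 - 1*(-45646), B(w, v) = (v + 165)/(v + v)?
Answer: -581774047345844083/233135437404659608 ≈ -2.4954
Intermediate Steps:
B(w, v) = (165 + v)/(2*v) (B(w, v) = (165 + v)/((2*v)) = (165 + v)*(1/(2*v)) = (165 + v)/(2*v))
j = 292835 (j = 5*(12921 - 1*(-45646)) = 5*(12921 + 45646) = 5*58567 = 292835)
-192490*1/((-57087 + B(321, -216))*(j + 133814)) - 165877/66472 = -192490*1/((-57087 + (½)*(165 - 216)/(-216))*(292835 + 133814)) - 165877/66472 = -192490*1/(426649*(-57087 + (½)*(-1/216)*(-51))) - 165877*1/66472 = -192490*1/(426649*(-57087 + 17/144)) - 165877/66472 = -192490/(426649*(-8220511/144)) - 165877/66472 = -192490/(-3507272797639/144) - 165877/66472 = -192490*(-144/3507272797639) - 165877/66472 = 27718560/3507272797639 - 165877/66472 = -581774047345844083/233135437404659608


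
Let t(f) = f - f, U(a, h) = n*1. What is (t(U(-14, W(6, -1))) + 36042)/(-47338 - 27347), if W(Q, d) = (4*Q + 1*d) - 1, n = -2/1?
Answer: -12014/24895 ≈ -0.48259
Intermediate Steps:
n = -2 (n = -2*1 = -2)
W(Q, d) = -1 + d + 4*Q (W(Q, d) = (4*Q + d) - 1 = (d + 4*Q) - 1 = -1 + d + 4*Q)
U(a, h) = -2 (U(a, h) = -2*1 = -2)
t(f) = 0
(t(U(-14, W(6, -1))) + 36042)/(-47338 - 27347) = (0 + 36042)/(-47338 - 27347) = 36042/(-74685) = 36042*(-1/74685) = -12014/24895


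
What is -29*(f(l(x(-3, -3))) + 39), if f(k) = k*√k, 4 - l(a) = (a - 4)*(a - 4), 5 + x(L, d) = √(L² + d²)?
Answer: -1131 - 29*(4 - 9*(3 - √2)²)^(3/2) ≈ -1131.0 + 2332.4*I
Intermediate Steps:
x(L, d) = -5 + √(L² + d²)
l(a) = 4 - (-4 + a)² (l(a) = 4 - (a - 4)*(a - 4) = 4 - (-4 + a)*(-4 + a) = 4 - (-4 + a)²)
f(k) = k^(3/2)
-29*(f(l(x(-3, -3))) + 39) = -29*((4 - (-4 + (-5 + √((-3)² + (-3)²)))²)^(3/2) + 39) = -29*((4 - (-4 + (-5 + √(9 + 9)))²)^(3/2) + 39) = -29*((4 - (-4 + (-5 + √18))²)^(3/2) + 39) = -29*((4 - (-4 + (-5 + 3*√2))²)^(3/2) + 39) = -29*((4 - (-9 + 3*√2)²)^(3/2) + 39) = -29*(39 + (4 - (-9 + 3*√2)²)^(3/2)) = -1131 - 29*(4 - (-9 + 3*√2)²)^(3/2)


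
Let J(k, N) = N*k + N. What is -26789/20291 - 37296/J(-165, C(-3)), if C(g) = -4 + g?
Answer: -28125961/831931 ≈ -33.808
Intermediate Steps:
J(k, N) = N + N*k
-26789/20291 - 37296/J(-165, C(-3)) = -26789/20291 - 37296*1/((1 - 165)*(-4 - 3)) = -26789*1/20291 - 37296/((-7*(-164))) = -26789/20291 - 37296/1148 = -26789/20291 - 37296*1/1148 = -26789/20291 - 1332/41 = -28125961/831931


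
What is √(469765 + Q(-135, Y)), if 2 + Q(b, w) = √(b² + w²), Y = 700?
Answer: √(469763 + 5*√20329) ≈ 685.91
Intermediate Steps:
Q(b, w) = -2 + √(b² + w²)
√(469765 + Q(-135, Y)) = √(469765 + (-2 + √((-135)² + 700²))) = √(469765 + (-2 + √(18225 + 490000))) = √(469765 + (-2 + √508225)) = √(469765 + (-2 + 5*√20329)) = √(469763 + 5*√20329)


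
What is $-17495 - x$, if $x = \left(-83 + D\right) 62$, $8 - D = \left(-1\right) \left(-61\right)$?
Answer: $-9063$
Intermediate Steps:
$D = -53$ ($D = 8 - \left(-1\right) \left(-61\right) = 8 - 61 = -53$)
$x = -8432$ ($x = \left(-83 - 53\right) 62 = \left(-136\right) 62 = -8432$)
$-17495 - x = -17495 - -8432 = -17495 + 8432 = -9063$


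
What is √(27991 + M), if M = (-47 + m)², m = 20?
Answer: 4*√1795 ≈ 169.47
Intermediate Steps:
M = 729 (M = (-47 + 20)² = (-27)² = 729)
√(27991 + M) = √(27991 + 729) = √28720 = 4*√1795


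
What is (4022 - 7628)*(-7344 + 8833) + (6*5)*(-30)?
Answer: -5370234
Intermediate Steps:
(4022 - 7628)*(-7344 + 8833) + (6*5)*(-30) = -3606*1489 + 30*(-30) = -5369334 - 900 = -5370234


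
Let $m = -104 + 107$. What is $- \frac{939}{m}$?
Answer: $-313$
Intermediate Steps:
$m = 3$
$- \frac{939}{m} = - \frac{939}{3} = \left(-939\right) \frac{1}{3} = -313$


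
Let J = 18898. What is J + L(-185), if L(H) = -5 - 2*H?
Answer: 19263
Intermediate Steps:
J + L(-185) = 18898 + (-5 - 2*(-185)) = 18898 + (-5 + 370) = 18898 + 365 = 19263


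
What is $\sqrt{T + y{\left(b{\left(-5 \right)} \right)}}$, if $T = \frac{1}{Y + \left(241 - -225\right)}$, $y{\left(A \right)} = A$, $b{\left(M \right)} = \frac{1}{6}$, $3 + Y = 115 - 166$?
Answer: $\frac{\sqrt{64581}}{618} \approx 0.41121$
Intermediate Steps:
$Y = -54$ ($Y = -3 + \left(115 - 166\right) = -3 - 51 = -54$)
$b{\left(M \right)} = \frac{1}{6}$
$T = \frac{1}{412}$ ($T = \frac{1}{-54 + \left(241 - -225\right)} = \frac{1}{-54 + \left(241 + 225\right)} = \frac{1}{-54 + 466} = \frac{1}{412} \approx 0.0024272$)
$\sqrt{T + y{\left(b{\left(-5 \right)} \right)}} = \sqrt{\frac{1}{412} + \frac{1}{6}} = \sqrt{\frac{209}{1236}} = \frac{\sqrt{64581}}{618}$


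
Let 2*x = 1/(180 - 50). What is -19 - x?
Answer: -4941/260 ≈ -19.004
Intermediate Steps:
x = 1/260 (x = 1/(2*(180 - 50)) = (1/2)/130 = (1/2)*(1/130) = 1/260 ≈ 0.0038462)
-19 - x = -19 - 1*1/260 = -19 - 1/260 = -4941/260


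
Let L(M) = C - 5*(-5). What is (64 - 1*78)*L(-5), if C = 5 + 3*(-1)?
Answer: -378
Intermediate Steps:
C = 2 (C = 5 - 3 = 2)
L(M) = 27 (L(M) = 2 - 5*(-5) = 2 + 25 = 27)
(64 - 1*78)*L(-5) = (64 - 1*78)*27 = (64 - 78)*27 = -14*27 = -378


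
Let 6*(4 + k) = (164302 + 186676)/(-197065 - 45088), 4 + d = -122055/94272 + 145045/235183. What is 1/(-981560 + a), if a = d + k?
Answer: -5368815759073728/5269862683876642855217 ≈ -1.0188e-6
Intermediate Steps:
d = -34572088643/7390390592 (d = -4 + (-122055/94272 + 145045/235183) = -4 + (-122055*1/94272 + 145045*(1/235183)) = -4 + (-40685/31424 + 145045/235183) = -4 - 5010526275/7390390592 = -34572088643/7390390592 ≈ -4.6780)
k = -3081325/726459 (k = -4 + ((164302 + 186676)/(-197065 - 45088))/6 = -4 + (350978/(-242153))/6 = -4 + (350978*(-1/242153))/6 = -4 + (⅙)*(-350978/242153) = -4 - 175489/726459 = -3081325/726459 ≈ -4.2416)
a = -47887400234399537/5368815759073728 (a = -34572088643/7390390592 - 3081325/726459 = -47887400234399537/5368815759073728 ≈ -8.9195)
1/(-981560 + a) = 1/(-981560 - 47887400234399537/5368815759073728) = 1/(-5269862683876642855217/5368815759073728) = -5368815759073728/5269862683876642855217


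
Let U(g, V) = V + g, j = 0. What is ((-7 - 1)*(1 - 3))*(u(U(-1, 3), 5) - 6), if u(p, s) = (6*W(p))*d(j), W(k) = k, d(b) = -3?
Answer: -672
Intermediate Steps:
u(p, s) = -18*p (u(p, s) = (6*p)*(-3) = -18*p)
((-7 - 1)*(1 - 3))*(u(U(-1, 3), 5) - 6) = ((-7 - 1)*(1 - 3))*(-18*(3 - 1) - 6) = (-8*(-2))*(-18*2 - 6) = 16*(-36 - 6) = 16*(-42) = -672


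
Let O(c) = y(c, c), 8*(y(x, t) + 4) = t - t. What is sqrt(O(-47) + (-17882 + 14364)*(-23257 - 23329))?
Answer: 2*sqrt(40972386) ≈ 12802.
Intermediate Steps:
y(x, t) = -4 (y(x, t) = -4 + (t - t)/8 = -4 + (1/8)*0 = -4 + 0 = -4)
O(c) = -4
sqrt(O(-47) + (-17882 + 14364)*(-23257 - 23329)) = sqrt(-4 + (-17882 + 14364)*(-23257 - 23329)) = sqrt(-4 - 3518*(-46586)) = sqrt(-4 + 163889548) = sqrt(163889544) = 2*sqrt(40972386)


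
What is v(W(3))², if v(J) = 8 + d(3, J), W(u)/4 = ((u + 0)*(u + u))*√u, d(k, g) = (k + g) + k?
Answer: 15748 + 2016*√3 ≈ 19240.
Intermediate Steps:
d(k, g) = g + 2*k (d(k, g) = (g + k) + k = g + 2*k)
W(u) = 8*u^(5/2) (W(u) = 4*(((u + 0)*(u + u))*√u) = 4*((u*(2*u))*√u) = 4*((2*u²)*√u) = 4*(2*u^(5/2)) = 8*u^(5/2))
v(J) = 14 + J (v(J) = 8 + (J + 2*3) = 8 + (J + 6) = 8 + (6 + J) = 14 + J)
v(W(3))² = (14 + 8*3^(5/2))² = (14 + 8*(9*√3))² = (14 + 72*√3)²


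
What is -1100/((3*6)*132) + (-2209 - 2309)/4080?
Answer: -28831/18360 ≈ -1.5703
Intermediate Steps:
-1100/((3*6)*132) + (-2209 - 2309)/4080 = -1100/(18*132) - 4518*1/4080 = -1100/2376 - 753/680 = -1100*1/2376 - 753/680 = -25/54 - 753/680 = -28831/18360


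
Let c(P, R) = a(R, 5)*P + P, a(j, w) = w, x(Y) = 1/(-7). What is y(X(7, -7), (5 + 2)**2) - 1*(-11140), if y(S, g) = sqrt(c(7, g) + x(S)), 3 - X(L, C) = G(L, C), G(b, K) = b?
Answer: 11140 + sqrt(2051)/7 ≈ 11146.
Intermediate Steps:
x(Y) = -1/7
X(L, C) = 3 - L
c(P, R) = 6*P (c(P, R) = 5*P + P = 6*P)
y(S, g) = sqrt(2051)/7 (y(S, g) = sqrt(6*7 - 1/7) = sqrt(42 - 1/7) = sqrt(293/7) = sqrt(2051)/7)
y(X(7, -7), (5 + 2)**2) - 1*(-11140) = sqrt(2051)/7 - 1*(-11140) = sqrt(2051)/7 + 11140 = 11140 + sqrt(2051)/7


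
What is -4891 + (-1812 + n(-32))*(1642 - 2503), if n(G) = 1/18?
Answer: 9331159/6 ≈ 1.5552e+6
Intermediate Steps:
n(G) = 1/18
-4891 + (-1812 + n(-32))*(1642 - 2503) = -4891 + (-1812 + 1/18)*(1642 - 2503) = -4891 - 32615/18*(-861) = -4891 + 9360505/6 = 9331159/6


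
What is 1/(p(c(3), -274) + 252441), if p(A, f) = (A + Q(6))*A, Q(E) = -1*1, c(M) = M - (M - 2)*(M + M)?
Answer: 1/252453 ≈ 3.9611e-6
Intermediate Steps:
c(M) = M - 2*M*(-2 + M) (c(M) = M - (-2 + M)*2*M = M - 2*M*(-2 + M))
Q(E) = -1
p(A, f) = A*(-1 + A) (p(A, f) = (A - 1)*A = (-1 + A)*A = A*(-1 + A))
1/(p(c(3), -274) + 252441) = 1/((3*(5 - 2*3))*(-1 + 3*(5 - 2*3)) + 252441) = 1/((3*(5 - 6))*(-1 + 3*(5 - 6)) + 252441) = 1/((3*(-1))*(-1 + 3*(-1)) + 252441) = 1/(-3*(-1 - 3) + 252441) = 1/(-3*(-4) + 252441) = 1/(12 + 252441) = 1/252453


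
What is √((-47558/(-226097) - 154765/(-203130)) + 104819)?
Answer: √982650906358185218914486/3061805574 ≈ 323.76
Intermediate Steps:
√((-47558/(-226097) - 154765/(-203130)) + 104819) = √((-47558*(-1/226097) - 154765*(-1/203130)) + 104819) = √((47558/226097 + 30953/40626) + 104819) = √(8930471749/9185416722 + 104819) = √(962815125855067/9185416722) = √982650906358185218914486/3061805574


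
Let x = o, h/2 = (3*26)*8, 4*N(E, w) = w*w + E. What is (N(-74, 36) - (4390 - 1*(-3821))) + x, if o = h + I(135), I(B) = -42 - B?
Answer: -13669/2 ≈ -6834.5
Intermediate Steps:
N(E, w) = E/4 + w²/4 (N(E, w) = (w*w + E)/4 = (w² + E)/4 = (E + w²)/4 = E/4 + w²/4)
h = 1248 (h = 2*((3*26)*8) = 2*(78*8) = 2*624 = 1248)
o = 1071 (o = 1248 + (-42 - 1*135) = 1248 + (-42 - 135) = 1248 - 177 = 1071)
x = 1071
(N(-74, 36) - (4390 - 1*(-3821))) + x = (((¼)*(-74) + (¼)*36²) - (4390 - 1*(-3821))) + 1071 = ((-37/2 + (¼)*1296) - (4390 + 3821)) + 1071 = ((-37/2 + 324) - 1*8211) + 1071 = (611/2 - 8211) + 1071 = -15811/2 + 1071 = -13669/2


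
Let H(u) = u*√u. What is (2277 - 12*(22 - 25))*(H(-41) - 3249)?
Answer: -7514937 - 94833*I*√41 ≈ -7.5149e+6 - 6.0723e+5*I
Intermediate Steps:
H(u) = u^(3/2)
(2277 - 12*(22 - 25))*(H(-41) - 3249) = (2277 - 12*(22 - 25))*((-41)^(3/2) - 3249) = (2277 - 12*(-3))*(-41*I*√41 - 3249) = (2277 + 36)*(-3249 - 41*I*√41) = 2313*(-3249 - 41*I*√41) = -7514937 - 94833*I*√41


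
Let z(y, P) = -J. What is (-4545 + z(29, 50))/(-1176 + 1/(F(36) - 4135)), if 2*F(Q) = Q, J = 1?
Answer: 18715882/4841593 ≈ 3.8656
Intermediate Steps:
z(y, P) = -1 (z(y, P) = -1*1 = -1)
F(Q) = Q/2
(-4545 + z(29, 50))/(-1176 + 1/(F(36) - 4135)) = (-4545 - 1)/(-1176 + 1/((1/2)*36 - 4135)) = -4546/(-1176 + 1/(18 - 4135)) = -4546/(-1176 + 1/(-4117)) = -4546/(-1176 - 1/4117) = -4546/(-4841593/4117) = -4546*(-4117/4841593) = 18715882/4841593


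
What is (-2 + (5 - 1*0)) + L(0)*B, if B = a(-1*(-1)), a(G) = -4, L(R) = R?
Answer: 3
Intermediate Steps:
B = -4
(-2 + (5 - 1*0)) + L(0)*B = (-2 + (5 - 1*0)) + 0*(-4) = (-2 + (5 + 0)) + 0 = (-2 + 5) + 0 = 3 + 0 = 3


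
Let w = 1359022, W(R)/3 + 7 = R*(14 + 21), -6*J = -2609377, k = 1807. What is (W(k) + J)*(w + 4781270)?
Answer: 3835288809502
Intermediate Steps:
J = 2609377/6 (J = -⅙*(-2609377) = 2609377/6 ≈ 4.3490e+5)
W(R) = -21 + 105*R (W(R) = -21 + 3*(R*(14 + 21)) = -21 + 3*(R*35) = -21 + 3*(35*R) = -21 + 105*R)
(W(k) + J)*(w + 4781270) = ((-21 + 105*1807) + 2609377/6)*(1359022 + 4781270) = ((-21 + 189735) + 2609377/6)*6140292 = (189714 + 2609377/6)*6140292 = (3747661/6)*6140292 = 3835288809502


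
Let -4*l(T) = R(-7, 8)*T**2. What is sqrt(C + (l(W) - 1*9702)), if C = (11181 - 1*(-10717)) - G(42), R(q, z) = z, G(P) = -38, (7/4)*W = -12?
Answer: sqrt(594858)/7 ≈ 110.18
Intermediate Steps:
W = -48/7 (W = (4/7)*(-12) = -48/7 ≈ -6.8571)
C = 21936 (C = (11181 - 1*(-10717)) - 1*(-38) = (11181 + 10717) + 38 = 21898 + 38 = 21936)
l(T) = -2*T**2
sqrt(C + (l(W) - 1*9702)) = sqrt(21936 + (-2*(-48/7)**2 - 1*9702)) = sqrt(21936 + (-2*2304/49 - 9702)) = sqrt(21936 + (-4608/49 - 9702)) = sqrt(21936 - 480006/49) = sqrt(594858/49) = sqrt(594858)/7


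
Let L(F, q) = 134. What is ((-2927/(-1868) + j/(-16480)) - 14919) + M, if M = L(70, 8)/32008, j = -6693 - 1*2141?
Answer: -229662989601821/15396168080 ≈ -14917.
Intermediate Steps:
j = -8834 (j = -6693 - 2141 = -8834)
M = 67/16004 (M = 134/32008 = 134*(1/32008) = 67/16004 ≈ 0.0041865)
((-2927/(-1868) + j/(-16480)) - 14919) + M = ((-2927/(-1868) - 8834/(-16480)) - 14919) + 67/16004 = ((-2927*(-1/1868) - 8834*(-1/16480)) - 14919) + 67/16004 = ((2927/1868 + 4417/8240) - 14919) + 67/16004 = (8092359/3848080 - 14919) + 67/16004 = -57401413161/3848080 + 67/16004 = -229662989601821/15396168080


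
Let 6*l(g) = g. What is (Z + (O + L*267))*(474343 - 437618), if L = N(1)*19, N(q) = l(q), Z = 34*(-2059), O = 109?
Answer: -5071832675/2 ≈ -2.5359e+9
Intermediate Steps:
l(g) = g/6
Z = -70006
N(q) = q/6
L = 19/6 (L = ((⅙)*1)*19 = (⅙)*19 = 19/6 ≈ 3.1667)
(Z + (O + L*267))*(474343 - 437618) = (-70006 + (109 + (19/6)*267))*(474343 - 437618) = (-70006 + (109 + 1691/2))*36725 = (-70006 + 1909/2)*36725 = -138103/2*36725 = -5071832675/2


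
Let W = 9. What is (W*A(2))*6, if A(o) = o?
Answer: 108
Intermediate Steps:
(W*A(2))*6 = (9*2)*6 = 18*6 = 108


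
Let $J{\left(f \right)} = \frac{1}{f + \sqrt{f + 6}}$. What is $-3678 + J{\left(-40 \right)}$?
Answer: $- \frac{3004946}{817} - \frac{i \sqrt{34}}{1634} \approx -3678.0 - 0.0035685 i$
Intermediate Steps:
$J{\left(f \right)} = \frac{1}{f + \sqrt{6 + f}}$
$-3678 + J{\left(-40 \right)} = -3678 + \frac{1}{-40 + \sqrt{6 - 40}} = -3678 + \frac{1}{-40 + \sqrt{-34}} = -3678 + \frac{1}{-40 + i \sqrt{34}}$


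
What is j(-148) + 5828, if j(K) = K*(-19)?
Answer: 8640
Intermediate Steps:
j(K) = -19*K
j(-148) + 5828 = -19*(-148) + 5828 = 2812 + 5828 = 8640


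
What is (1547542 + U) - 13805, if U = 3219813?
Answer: 4753550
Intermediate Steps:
(1547542 + U) - 13805 = (1547542 + 3219813) - 13805 = 4767355 - 13805 = 4753550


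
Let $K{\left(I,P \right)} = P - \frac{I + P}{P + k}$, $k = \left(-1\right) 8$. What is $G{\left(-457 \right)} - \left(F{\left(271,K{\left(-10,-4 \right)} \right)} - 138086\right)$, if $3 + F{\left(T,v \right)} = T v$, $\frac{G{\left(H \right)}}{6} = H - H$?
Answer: $\frac{836935}{6} \approx 1.3949 \cdot 10^{5}$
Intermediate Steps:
$k = -8$
$G{\left(H \right)} = 0$ ($G{\left(H \right)} = 6 \left(H - H\right) = 6 \cdot 0 = 0$)
$K{\left(I,P \right)} = P - \frac{I + P}{-8 + P}$ ($K{\left(I,P \right)} = P - \frac{I + P}{P - 8} = P - \frac{I + P}{-8 + P}$)
$F{\left(T,v \right)} = -3 + T v$
$G{\left(-457 \right)} - \left(F{\left(271,K{\left(-10,-4 \right)} \right)} - 138086\right) = 0 - \left(\left(-3 + 271 \frac{\left(-4\right)^{2} - -10 - -36}{-8 - 4}\right) - 138086\right) = 0 - \left(\left(-3 + 271 \frac{16 + 10 + 36}{-12}\right) - 138086\right) = 0 - \left(\left(-3 + 271 \left(\left(- \frac{1}{12}\right) 62\right)\right) - 138086\right) = 0 - \left(\left(-3 + 271 \left(- \frac{31}{6}\right)\right) - 138086\right) = 0 - \left(\left(-3 - \frac{8401}{6}\right) - 138086\right) = 0 - \left(- \frac{8419}{6} - 138086\right) = 0 - - \frac{836935}{6} = 0 + \frac{836935}{6} = \frac{836935}{6}$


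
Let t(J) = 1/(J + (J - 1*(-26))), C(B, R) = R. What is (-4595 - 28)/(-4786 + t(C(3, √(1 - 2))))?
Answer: 15045340842/15575692409 - 9246*I/15575692409 ≈ 0.96595 - 5.9362e-7*I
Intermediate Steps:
t(J) = 1/(26 + 2*J) (t(J) = 1/(J + (J + 26)) = 1/(J + (26 + J)) = 1/(26 + 2*J))
(-4595 - 28)/(-4786 + t(C(3, √(1 - 2)))) = (-4595 - 28)/(-4786 + 1/(2*(13 + √(1 - 2)))) = -4623/(-4786 + 1/(2*(13 + √(-1)))) = -4623/(-4786 + 1/(2*(13 + I))) = -4623/(-4786 + ((13 - I)/170)/2) = -4623/(-4786 + (13 - I)/340)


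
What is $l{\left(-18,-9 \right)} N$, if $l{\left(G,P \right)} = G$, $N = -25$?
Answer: $450$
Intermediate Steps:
$l{\left(-18,-9 \right)} N = \left(-18\right) \left(-25\right) = 450$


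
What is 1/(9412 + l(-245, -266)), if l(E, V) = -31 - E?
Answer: 1/9626 ≈ 0.00010389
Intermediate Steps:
1/(9412 + l(-245, -266)) = 1/(9412 + (-31 - 1*(-245))) = 1/(9412 + (-31 + 245)) = 1/(9412 + 214) = 1/9626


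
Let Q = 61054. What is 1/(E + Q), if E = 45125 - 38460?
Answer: 1/67719 ≈ 1.4767e-5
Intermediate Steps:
E = 6665
1/(E + Q) = 1/(6665 + 61054) = 1/67719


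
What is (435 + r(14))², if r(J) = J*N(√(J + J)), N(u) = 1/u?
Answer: (435 + √7)² ≈ 1.9153e+5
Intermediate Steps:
r(J) = √2*√J/2 (r(J) = J/(√(J + J)) = J/(√(2*J)) = J/((√2*√J)) = J*(√2/(2*√J)) = √2*√J/2)
(435 + r(14))² = (435 + √2*√14/2)² = (435 + √7)²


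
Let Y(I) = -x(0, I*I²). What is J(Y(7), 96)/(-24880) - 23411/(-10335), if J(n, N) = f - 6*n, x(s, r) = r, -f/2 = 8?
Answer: 56136161/25713480 ≈ 2.1831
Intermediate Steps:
f = -16 (f = -2*8 = -16)
Y(I) = -I³ (Y(I) = -I*I² = -I³)
J(n, N) = -16 - 6*n
J(Y(7), 96)/(-24880) - 23411/(-10335) = (-16 - (-6)*7³)/(-24880) - 23411/(-10335) = (-16 - (-6)*343)*(-1/24880) - 23411*(-1/10335) = (-16 - 6*(-343))*(-1/24880) + 23411/10335 = (-16 + 2058)*(-1/24880) + 23411/10335 = 2042*(-1/24880) + 23411/10335 = -1021/12440 + 23411/10335 = 56136161/25713480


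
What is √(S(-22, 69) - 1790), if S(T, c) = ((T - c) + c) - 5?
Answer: I*√1817 ≈ 42.626*I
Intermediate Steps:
S(T, c) = -5 + T (S(T, c) = T - 5 = -5 + T)
√(S(-22, 69) - 1790) = √((-5 - 22) - 1790) = √(-27 - 1790) = √(-1817) = I*√1817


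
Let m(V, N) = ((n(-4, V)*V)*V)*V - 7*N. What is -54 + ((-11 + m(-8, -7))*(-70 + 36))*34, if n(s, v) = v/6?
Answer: -2499434/3 ≈ -8.3315e+5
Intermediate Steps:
n(s, v) = v/6 (n(s, v) = v*(⅙) = v/6)
m(V, N) = -7*N + V⁴/6 (m(V, N) = (((V/6)*V)*V)*V - 7*N = ((V²/6)*V)*V - 7*N = (V³/6)*V - 7*N = V⁴/6 - 7*N = -7*N + V⁴/6)
-54 + ((-11 + m(-8, -7))*(-70 + 36))*34 = -54 + ((-11 + (-7*(-7) + (⅙)*(-8)⁴))*(-70 + 36))*34 = -54 + ((-11 + (49 + (⅙)*4096))*(-34))*34 = -54 + ((-11 + (49 + 2048/3))*(-34))*34 = -54 + ((-11 + 2195/3)*(-34))*34 = -54 + ((2162/3)*(-34))*34 = -54 - 73508/3*34 = -54 - 2499272/3 = -2499434/3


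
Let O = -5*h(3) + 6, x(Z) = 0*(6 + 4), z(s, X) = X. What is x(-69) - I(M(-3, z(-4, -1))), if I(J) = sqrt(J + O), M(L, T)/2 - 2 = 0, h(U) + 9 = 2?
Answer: -3*sqrt(5) ≈ -6.7082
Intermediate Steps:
h(U) = -7 (h(U) = -9 + 2 = -7)
M(L, T) = 4 (M(L, T) = 4 + 2*0 = 4 + 0 = 4)
x(Z) = 0 (x(Z) = 0*10 = 0)
O = 41 (O = -5*(-7) + 6 = 35 + 6 = 41)
I(J) = sqrt(41 + J) (I(J) = sqrt(J + 41) = sqrt(41 + J))
x(-69) - I(M(-3, z(-4, -1))) = 0 - sqrt(41 + 4) = 0 - sqrt(45) = 0 - 3*sqrt(5) = -3*sqrt(5)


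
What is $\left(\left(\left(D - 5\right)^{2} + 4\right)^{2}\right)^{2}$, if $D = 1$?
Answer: $160000$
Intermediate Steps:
$\left(\left(\left(D - 5\right)^{2} + 4\right)^{2}\right)^{2} = \left(\left(\left(1 - 5\right)^{2} + 4\right)^{2}\right)^{2} = \left(\left(\left(-4\right)^{2} + 4\right)^{2}\right)^{2} = \left(\left(16 + 4\right)^{2}\right)^{2} = \left(20^{2}\right)^{2} = 400^{2} = 160000$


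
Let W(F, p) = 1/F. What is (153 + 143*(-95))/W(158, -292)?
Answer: -2122256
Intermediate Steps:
(153 + 143*(-95))/W(158, -292) = (153 + 143*(-95))/(1/158) = (153 - 13585)/(1/158) = -13432*158 = -2122256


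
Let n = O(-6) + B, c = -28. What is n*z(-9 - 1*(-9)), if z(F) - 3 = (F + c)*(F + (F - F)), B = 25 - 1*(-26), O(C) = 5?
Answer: 168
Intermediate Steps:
B = 51 (B = 25 + 26 = 51)
n = 56 (n = 5 + 51 = 56)
z(F) = 3 + F*(-28 + F) (z(F) = 3 + (F - 28)*(F + (F - F)) = 3 + (-28 + F)*(F + 0) = 3 + (-28 + F)*F = 3 + F*(-28 + F))
n*z(-9 - 1*(-9)) = 56*(3 + (-9 - 1*(-9))² - 28*(-9 - 1*(-9))) = 56*(3 + (-9 + 9)² - 28*(-9 + 9)) = 56*(3 + 0² - 28*0) = 56*(3 + 0 + 0) = 56*3 = 168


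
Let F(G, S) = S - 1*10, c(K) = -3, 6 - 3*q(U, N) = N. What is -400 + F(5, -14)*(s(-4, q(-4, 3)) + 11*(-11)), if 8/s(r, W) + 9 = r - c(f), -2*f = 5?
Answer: 12616/5 ≈ 2523.2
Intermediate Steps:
f = -5/2 (f = -½*5 = -5/2 ≈ -2.5000)
q(U, N) = 2 - N/3
s(r, W) = 8/(-6 + r) (s(r, W) = 8/(-9 + (r - 1*(-3))) = 8/(-9 + (r + 3)) = 8/(-9 + (3 + r)) = 8/(-6 + r))
F(G, S) = -10 + S (F(G, S) = S - 10 = -10 + S)
-400 + F(5, -14)*(s(-4, q(-4, 3)) + 11*(-11)) = -400 + (-10 - 14)*(8/(-6 - 4) + 11*(-11)) = -400 - 24*(8/(-10) - 121) = -400 - 24*(8*(-⅒) - 121) = -400 - 24*(-⅘ - 121) = -400 - 24*(-609/5) = -400 + 14616/5 = 12616/5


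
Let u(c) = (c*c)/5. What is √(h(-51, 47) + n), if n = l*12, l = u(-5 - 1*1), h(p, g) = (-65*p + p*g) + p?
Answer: √23835/5 ≈ 30.877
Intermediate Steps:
h(p, g) = -64*p + g*p (h(p, g) = (-65*p + g*p) + p = -64*p + g*p)
u(c) = c²/5 (u(c) = c²*(⅕) = c²/5)
l = 36/5 (l = (-5 - 1*1)²/5 = (-5 - 1)²/5 = (⅕)*(-6)² = (⅕)*36 = 36/5 ≈ 7.2000)
n = 432/5 (n = (36/5)*12 = 432/5 ≈ 86.400)
√(h(-51, 47) + n) = √(-51*(-64 + 47) + 432/5) = √(-51*(-17) + 432/5) = √(867 + 432/5) = √(4767/5) = √23835/5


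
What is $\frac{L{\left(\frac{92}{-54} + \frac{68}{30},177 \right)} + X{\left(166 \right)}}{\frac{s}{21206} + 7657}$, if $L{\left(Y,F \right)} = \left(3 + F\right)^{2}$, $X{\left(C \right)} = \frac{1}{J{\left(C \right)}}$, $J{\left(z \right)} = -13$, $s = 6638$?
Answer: $\frac{4465972997}{1055476370} \approx 4.2312$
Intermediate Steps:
$X{\left(C \right)} = - \frac{1}{13}$ ($X{\left(C \right)} = \frac{1}{-13} = - \frac{1}{13}$)
$\frac{L{\left(\frac{92}{-54} + \frac{68}{30},177 \right)} + X{\left(166 \right)}}{\frac{s}{21206} + 7657} = \frac{\left(3 + 177\right)^{2} - \frac{1}{13}}{\frac{6638}{21206} + 7657} = \frac{180^{2} - \frac{1}{13}}{6638 \cdot \frac{1}{21206} + 7657} = \frac{32400 - \frac{1}{13}}{\frac{3319}{10603} + 7657} = \frac{421199}{13 \cdot \frac{81190490}{10603}} = \frac{421199}{13} \cdot \frac{10603}{81190490} = \frac{4465972997}{1055476370}$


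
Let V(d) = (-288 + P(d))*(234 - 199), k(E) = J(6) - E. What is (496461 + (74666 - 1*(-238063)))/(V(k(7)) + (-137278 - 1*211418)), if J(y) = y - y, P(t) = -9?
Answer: -89910/39899 ≈ -2.2534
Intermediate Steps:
J(y) = 0
k(E) = -E (k(E) = 0 - E = -E)
V(d) = -10395 (V(d) = (-288 - 9)*(234 - 199) = -297*35 = -10395)
(496461 + (74666 - 1*(-238063)))/(V(k(7)) + (-137278 - 1*211418)) = (496461 + (74666 - 1*(-238063)))/(-10395 + (-137278 - 1*211418)) = (496461 + (74666 + 238063))/(-10395 + (-137278 - 211418)) = (496461 + 312729)/(-10395 - 348696) = 809190/(-359091) = 809190*(-1/359091) = -89910/39899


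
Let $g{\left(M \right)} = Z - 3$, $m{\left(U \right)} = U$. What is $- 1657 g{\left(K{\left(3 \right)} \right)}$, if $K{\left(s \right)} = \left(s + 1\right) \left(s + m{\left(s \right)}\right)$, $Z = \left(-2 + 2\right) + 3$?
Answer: $0$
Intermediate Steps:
$Z = 3$ ($Z = 0 + 3 = 3$)
$K{\left(s \right)} = 2 s \left(1 + s\right)$ ($K{\left(s \right)} = \left(s + 1\right) \left(s + s\right) = \left(1 + s\right) 2 s = 2 s \left(1 + s\right)$)
$g{\left(M \right)} = 0$ ($g{\left(M \right)} = 3 - 3 = 0$)
$- 1657 g{\left(K{\left(3 \right)} \right)} = \left(-1657\right) 0 = 0$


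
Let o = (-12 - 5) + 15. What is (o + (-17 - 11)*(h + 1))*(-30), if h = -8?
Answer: -5820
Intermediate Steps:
o = -2 (o = -17 + 15 = -2)
(o + (-17 - 11)*(h + 1))*(-30) = (-2 + (-17 - 11)*(-8 + 1))*(-30) = (-2 - 28*(-7))*(-30) = (-2 + 196)*(-30) = 194*(-30) = -5820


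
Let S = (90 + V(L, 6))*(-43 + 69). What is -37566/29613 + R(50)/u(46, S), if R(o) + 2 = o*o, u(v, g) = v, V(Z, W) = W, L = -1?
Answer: 12040873/227033 ≈ 53.036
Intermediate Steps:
S = 2496 (S = (90 + 6)*(-43 + 69) = 96*26 = 2496)
R(o) = -2 + o**2 (R(o) = -2 + o*o = -2 + o**2)
-37566/29613 + R(50)/u(46, S) = -37566/29613 + (-2 + 50**2)/46 = -37566*1/29613 + (-2 + 2500)*(1/46) = -12522/9871 + 2498*(1/46) = -12522/9871 + 1249/23 = 12040873/227033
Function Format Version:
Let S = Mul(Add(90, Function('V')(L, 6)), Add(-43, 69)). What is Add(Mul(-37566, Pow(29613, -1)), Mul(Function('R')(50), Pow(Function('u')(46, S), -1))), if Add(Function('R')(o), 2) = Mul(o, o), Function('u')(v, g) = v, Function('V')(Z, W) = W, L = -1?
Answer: Rational(12040873, 227033) ≈ 53.036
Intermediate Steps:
S = 2496 (S = Mul(Add(90, 6), Add(-43, 69)) = Mul(96, 26) = 2496)
Function('R')(o) = Add(-2, Pow(o, 2)) (Function('R')(o) = Add(-2, Mul(o, o)) = Add(-2, Pow(o, 2)))
Add(Mul(-37566, Pow(29613, -1)), Mul(Function('R')(50), Pow(Function('u')(46, S), -1))) = Add(Mul(-37566, Pow(29613, -1)), Mul(Add(-2, Pow(50, 2)), Pow(46, -1))) = Add(Mul(-37566, Rational(1, 29613)), Mul(Add(-2, 2500), Rational(1, 46))) = Add(Rational(-12522, 9871), Mul(2498, Rational(1, 46))) = Add(Rational(-12522, 9871), Rational(1249, 23)) = Rational(12040873, 227033)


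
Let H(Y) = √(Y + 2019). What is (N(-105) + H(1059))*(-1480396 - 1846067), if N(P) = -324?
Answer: 1077774012 - 29938167*√38 ≈ 8.9322e+8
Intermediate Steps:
H(Y) = √(2019 + Y)
(N(-105) + H(1059))*(-1480396 - 1846067) = (-324 + √(2019 + 1059))*(-1480396 - 1846067) = (-324 + √3078)*(-3326463) = (-324 + 9*√38)*(-3326463) = 1077774012 - 29938167*√38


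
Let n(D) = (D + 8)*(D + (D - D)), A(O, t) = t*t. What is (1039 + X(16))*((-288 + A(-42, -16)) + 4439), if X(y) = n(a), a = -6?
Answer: 4525989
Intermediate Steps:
A(O, t) = t²
n(D) = D*(8 + D) (n(D) = (8 + D)*(D + 0) = (8 + D)*D = D*(8 + D))
X(y) = -12 (X(y) = -6*(8 - 6) = -6*2 = -12)
(1039 + X(16))*((-288 + A(-42, -16)) + 4439) = (1039 - 12)*((-288 + (-16)²) + 4439) = 1027*((-288 + 256) + 4439) = 1027*(-32 + 4439) = 1027*4407 = 4525989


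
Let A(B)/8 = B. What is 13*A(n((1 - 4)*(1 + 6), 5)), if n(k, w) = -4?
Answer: -416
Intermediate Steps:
A(B) = 8*B
13*A(n((1 - 4)*(1 + 6), 5)) = 13*(8*(-4)) = 13*(-32) = -416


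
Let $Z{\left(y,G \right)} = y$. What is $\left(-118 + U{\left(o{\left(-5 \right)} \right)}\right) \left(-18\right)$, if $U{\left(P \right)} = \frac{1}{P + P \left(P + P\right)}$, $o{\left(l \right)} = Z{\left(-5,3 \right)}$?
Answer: $\frac{10618}{5} \approx 2123.6$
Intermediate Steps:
$o{\left(l \right)} = -5$
$U{\left(P \right)} = \frac{1}{P + 2 P^{2}}$ ($U{\left(P \right)} = \frac{1}{P + P 2 P} = \frac{1}{P + 2 P^{2}}$)
$\left(-118 + U{\left(o{\left(-5 \right)} \right)}\right) \left(-18\right) = \left(-118 + \frac{1}{\left(-5\right) \left(1 + 2 \left(-5\right)\right)}\right) \left(-18\right) = \left(-118 - \frac{1}{5 \left(1 - 10\right)}\right) \left(-18\right) = \left(-118 - \frac{1}{5 \left(-9\right)}\right) \left(-18\right) = \left(-118 - - \frac{1}{45}\right) \left(-18\right) = \left(-118 + \frac{1}{45}\right) \left(-18\right) = \left(- \frac{5309}{45}\right) \left(-18\right) = \frac{10618}{5}$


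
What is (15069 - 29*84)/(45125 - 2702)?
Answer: 4211/14141 ≈ 0.29779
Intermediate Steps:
(15069 - 29*84)/(45125 - 2702) = (15069 - 2436)/42423 = 12633*(1/42423) = 4211/14141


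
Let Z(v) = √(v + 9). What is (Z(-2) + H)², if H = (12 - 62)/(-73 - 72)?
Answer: 5987/841 + 20*√7/29 ≈ 8.9436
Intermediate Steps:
H = 10/29 (H = -50/(-145) = -50*(-1/145) = 10/29 ≈ 0.34483)
Z(v) = √(9 + v)
(Z(-2) + H)² = (√(9 - 2) + 10/29)² = (√7 + 10/29)² = (10/29 + √7)²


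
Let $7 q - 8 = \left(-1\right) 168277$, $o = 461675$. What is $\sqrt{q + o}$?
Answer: $\frac{12 \sqrt{148918}}{7} \approx 661.54$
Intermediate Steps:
$q = - \frac{168269}{7}$ ($q = \frac{8}{7} + \frac{\left(-1\right) 168277}{7} = \frac{8}{7} + \frac{1}{7} \left(-168277\right) = \frac{8}{7} - \frac{168277}{7} = - \frac{168269}{7} \approx -24038.0$)
$\sqrt{q + o} = \sqrt{- \frac{168269}{7} + 461675} = \sqrt{\frac{3063456}{7}} = \frac{12 \sqrt{148918}}{7}$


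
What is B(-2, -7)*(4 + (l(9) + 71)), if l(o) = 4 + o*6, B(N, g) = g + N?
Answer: -1197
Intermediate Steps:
B(N, g) = N + g
l(o) = 4 + 6*o
B(-2, -7)*(4 + (l(9) + 71)) = (-2 - 7)*(4 + ((4 + 6*9) + 71)) = -9*(4 + ((4 + 54) + 71)) = -9*(4 + (58 + 71)) = -9*(4 + 129) = -9*133 = -1197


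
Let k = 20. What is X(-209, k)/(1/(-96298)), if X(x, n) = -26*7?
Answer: 17526236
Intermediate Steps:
X(x, n) = -182
X(-209, k)/(1/(-96298)) = -182/(1/(-96298)) = -182/(-1/96298) = -182*(-96298) = 17526236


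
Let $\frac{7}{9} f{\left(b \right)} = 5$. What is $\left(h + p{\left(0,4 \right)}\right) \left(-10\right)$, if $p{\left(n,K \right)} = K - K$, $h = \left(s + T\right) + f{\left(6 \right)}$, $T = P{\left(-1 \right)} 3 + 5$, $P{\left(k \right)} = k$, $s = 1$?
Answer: $- \frac{660}{7} \approx -94.286$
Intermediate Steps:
$f{\left(b \right)} = \frac{45}{7}$ ($f{\left(b \right)} = \frac{9}{7} \cdot 5 = \frac{45}{7}$)
$T = 2$ ($T = \left(-1\right) 3 + 5 = -3 + 5 = 2$)
$h = \frac{66}{7}$ ($h = \left(1 + 2\right) + \frac{45}{7} = 3 + \frac{45}{7} = \frac{66}{7} \approx 9.4286$)
$p{\left(n,K \right)} = 0$
$\left(h + p{\left(0,4 \right)}\right) \left(-10\right) = \left(\frac{66}{7} + 0\right) \left(-10\right) = \frac{66}{7} \left(-10\right) = - \frac{660}{7}$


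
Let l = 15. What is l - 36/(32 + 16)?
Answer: 57/4 ≈ 14.250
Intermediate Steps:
l - 36/(32 + 16) = 15 - 36/(32 + 16) = 15 - 36/48 = 15 + (1/48)*(-36) = 15 - ¾ = 57/4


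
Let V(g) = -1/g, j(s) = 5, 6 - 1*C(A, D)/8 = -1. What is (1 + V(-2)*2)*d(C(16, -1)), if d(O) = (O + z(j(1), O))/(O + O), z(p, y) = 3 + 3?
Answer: 31/28 ≈ 1.1071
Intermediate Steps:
C(A, D) = 56 (C(A, D) = 48 - 8*(-1) = 48 + 8 = 56)
z(p, y) = 6
d(O) = (6 + O)/(2*O) (d(O) = (O + 6)/(O + O) = (6 + O)/((2*O)) = (6 + O)*(1/(2*O)) = (6 + O)/(2*O))
(1 + V(-2)*2)*d(C(16, -1)) = (1 - 1/(-2)*2)*((½)*(6 + 56)/56) = (1 - 1*(-½)*2)*((½)*(1/56)*62) = (1 + (½)*2)*(31/56) = (1 + 1)*(31/56) = 2*(31/56) = 31/28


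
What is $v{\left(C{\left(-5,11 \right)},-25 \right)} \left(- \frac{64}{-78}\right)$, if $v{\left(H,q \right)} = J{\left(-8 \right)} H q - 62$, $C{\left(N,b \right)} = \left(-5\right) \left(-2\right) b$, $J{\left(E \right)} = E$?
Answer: $\frac{702016}{39} \approx 18000.0$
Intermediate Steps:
$C{\left(N,b \right)} = 10 b$
$v{\left(H,q \right)} = -62 - 8 H q$ ($v{\left(H,q \right)} = - 8 H q - 62 = -62 - 8 H q$)
$v{\left(C{\left(-5,11 \right)},-25 \right)} \left(- \frac{64}{-78}\right) = \left(-62 - 8 \cdot 10 \cdot 11 \left(-25\right)\right) \left(- \frac{64}{-78}\right) = \left(-62 - 880 \left(-25\right)\right) \left(\left(-64\right) \left(- \frac{1}{78}\right)\right) = \left(-62 + 22000\right) \frac{32}{39} = 21938 \cdot \frac{32}{39} = \frac{702016}{39}$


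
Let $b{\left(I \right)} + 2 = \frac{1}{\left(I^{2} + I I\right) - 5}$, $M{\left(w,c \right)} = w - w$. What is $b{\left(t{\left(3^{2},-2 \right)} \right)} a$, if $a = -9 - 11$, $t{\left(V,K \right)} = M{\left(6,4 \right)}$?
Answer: $44$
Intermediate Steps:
$M{\left(w,c \right)} = 0$
$t{\left(V,K \right)} = 0$
$b{\left(I \right)} = -2 + \frac{1}{-5 + 2 I^{2}}$ ($b{\left(I \right)} = -2 + \frac{1}{\left(I^{2} + I I\right) - 5} = -2 + \frac{1}{\left(I^{2} + I^{2}\right) - 5} = -2 + \frac{1}{2 I^{2} - 5} = -2 + \frac{1}{-5 + 2 I^{2}}$)
$a = -20$ ($a = -9 - 11 = -20$)
$b{\left(t{\left(3^{2},-2 \right)} \right)} a = \frac{11 - 4 \cdot 0^{2}}{-5 + 2 \cdot 0^{2}} \left(-20\right) = \frac{11 - 0}{-5 + 2 \cdot 0} \left(-20\right) = \frac{11 + 0}{-5 + 0} \left(-20\right) = \frac{1}{-5} \cdot 11 \left(-20\right) = \left(- \frac{1}{5}\right) 11 \left(-20\right) = \left(- \frac{11}{5}\right) \left(-20\right) = 44$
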